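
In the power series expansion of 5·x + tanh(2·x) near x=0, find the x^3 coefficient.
Expand to order 3: 5·x + tanh(2·x) = -8·x^3/3 + 7·x + O(x^4).
The coefficient of x^3 is -8/3.

Final answer: -8/3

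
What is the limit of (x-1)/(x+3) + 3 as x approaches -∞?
Evaluate the dominant behaviour as x → -∞; each term tends to a finite value or vanishes.
Limit = 4.

Final answer: 4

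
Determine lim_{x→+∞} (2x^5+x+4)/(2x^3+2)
This is an ∞/∞ indeterminate form as x → +∞.
Divide numerator and denominator by x^5 and let the lower-order terms vanish; the numerator's degree 5 exceeds the denominator's degree 3, so the quotient diverges.
Limit = ∞.

Final answer: ∞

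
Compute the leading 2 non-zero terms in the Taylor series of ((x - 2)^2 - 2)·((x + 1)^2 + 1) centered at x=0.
4 - 4·x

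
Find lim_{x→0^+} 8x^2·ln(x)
This is a 0·∞ indeterminate form at x → 0⁺.
Rewrite the product as 8·ln(x) / x^(-2) and apply L'Hôpital, or use the standard hierarchy x^(-2) ≫ |ln x| as x → 0⁺.
The indeterminate product → 0, so the limit = 0.

Final answer: 0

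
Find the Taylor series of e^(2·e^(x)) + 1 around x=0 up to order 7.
2369·x^7·e^(2)/840 + 27·x^6·e^(2)/8 + 227·x^5·e^(2)/60 + 47·x^4·e^(2)/12 + 11·x^3·e^(2)/3 + 3·x^2·e^(2) + 2·x·e^(2) + 1 + e^(2)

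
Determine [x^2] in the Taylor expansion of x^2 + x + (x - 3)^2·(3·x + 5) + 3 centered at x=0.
Expand to order 2: x^2 + x + (x - 3)^2·(3·x + 5) + 3 = -12·x^2 - 2·x + 48 + O(x^3).
The coefficient of x^2 is -12.

Final answer: -12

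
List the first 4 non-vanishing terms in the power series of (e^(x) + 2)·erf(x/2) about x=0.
x^4/(12·√(π)) + x^3/(4·√(π)) + x^2/√(π) + 3·x/√(π)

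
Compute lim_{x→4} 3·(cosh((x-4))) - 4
Direct substitution at x = 4 gives -1.

Final answer: -1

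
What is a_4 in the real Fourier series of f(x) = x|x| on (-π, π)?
a_4 = (1/π) ∫_{-π}^{π} f(x)·cos(4x) dx.
Evaluate the integral (use parity and integration by parts as needed): a_4 = 0.

Final answer: 0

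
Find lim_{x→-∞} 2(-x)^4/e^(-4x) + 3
The quotient is an ∞/∞ indeterminate form as x → -∞.
Compare growth rates of the dominant terms (exponentials ≫ polynomials ≫ logarithms), or apply L'Hôpital's rule; the quotient → 0.
Adding the constant: 0 + 3 = 3. Limit = 3.

Final answer: 3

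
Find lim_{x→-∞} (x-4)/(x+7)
Evaluate the dominant behaviour as x → -∞; each term tends to a finite value or vanishes.
Limit = 1.

Final answer: 1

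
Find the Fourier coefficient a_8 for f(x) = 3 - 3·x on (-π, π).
a_8 = (1/π) ∫_{-π}^{π} f(x)·cos(8x) dx.
Evaluate the integral (use parity and integration by parts as needed): a_8 = 0.

Final answer: 0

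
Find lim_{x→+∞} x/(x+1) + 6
Evaluate the dominant behaviour as x → +∞; each term tends to a finite value or vanishes.
Limit = 7.

Final answer: 7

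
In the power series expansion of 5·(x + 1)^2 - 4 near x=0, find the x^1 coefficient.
Expand to order 1: 5·(x + 1)^2 - 4 = 10·x + 1 + O(x^2).
The coefficient of x^1 is 10.

Final answer: 10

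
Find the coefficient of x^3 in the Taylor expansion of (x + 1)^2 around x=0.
Expand to order 3: (x + 1)^2 = x^2 + 2·x + 1 + O(x^4).
The coefficient of x^3 is 0.

Final answer: 0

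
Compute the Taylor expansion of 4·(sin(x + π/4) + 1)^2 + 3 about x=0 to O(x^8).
4·x^7·(√(2)/2 + 1)^2·(-1/(80·(√(2)/2 + 1)^2) - √(2)/(5040·(√(2)/2 + 1))) + 4·x^6·(√(2)/2 + 1)^2·(-√(2)/(720·(√(2)/2 + 1)) + 1/(720·(√(2)/2 + 1)^2)) + 4·x^5·(√(2)/2 + 1)^2·(√(2)/(120·(√(2)/2 + 1)) + 1/(8·(√(2)/2 + 1)^2)) + 4·x^4·(√(2)/2 + 1)^2·(-1/(24·(√(2)/2 + 1)^2) + √(2)/(24·(√(2)/2 + 1))) + 4·x^3·(√(2)/2 + 1)^2·(-1/(2·(√(2)/2 + 1)^2) - √(2)/(6·(√(2)/2 + 1))) + 4·x^2·(√(2)/2 + 1)^2·(-√(2)/(2·(√(2)/2 + 1)) + 1/(2·(√(2)/2 + 1)^2)) + 4·√(2)·x·(√(2)/2 + 1) + 3 + 4·(√(2)/2 + 1)^2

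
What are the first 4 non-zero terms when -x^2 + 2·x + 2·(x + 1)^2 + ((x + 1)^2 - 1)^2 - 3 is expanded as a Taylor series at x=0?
4·x^3 + 5·x^2 + 6·x - 1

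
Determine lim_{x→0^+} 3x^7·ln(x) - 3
The product is a 0·∞ indeterminate form at x → 0⁺.
Rewrite the product as 3·ln(x) / x^(-7) and apply L'Hôpital, or use the standard hierarchy x^(-7) ≫ |ln x| as x → 0⁺.
The indeterminate product → 0, so the limit = -3.

Final answer: -3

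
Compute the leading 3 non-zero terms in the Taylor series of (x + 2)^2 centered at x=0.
x^2 + 4·x + 4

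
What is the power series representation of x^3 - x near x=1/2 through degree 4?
-3/8 - (x - 1/2)/4 + 3·(x - 1/2)^2/2 + (x - 1/2)^3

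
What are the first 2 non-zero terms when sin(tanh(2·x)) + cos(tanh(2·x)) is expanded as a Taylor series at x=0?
2·x + 1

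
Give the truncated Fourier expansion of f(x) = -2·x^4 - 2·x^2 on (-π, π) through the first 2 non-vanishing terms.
(-88 + 16·π^2)·cos(x) - 2·π^4/5 - 2·π^2/3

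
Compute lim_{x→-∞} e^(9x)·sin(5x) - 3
Evaluate the dominant behaviour as x → -∞; each term tends to a finite value or vanishes.
Limit = -3.

Final answer: -3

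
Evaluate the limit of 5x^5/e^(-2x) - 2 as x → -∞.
The quotient is an ∞/∞ indeterminate form as x → -∞.
Compare growth rates of the dominant terms (exponentials ≫ polynomials ≫ logarithms), or apply L'Hôpital's rule; the quotient → 0.
Adding the constant: 0 - 2 = -2. Limit = -2.

Final answer: -2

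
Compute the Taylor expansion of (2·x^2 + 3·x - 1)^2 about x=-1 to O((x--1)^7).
4 + 4·(x + 1) - 7·(x + 1)^2 - 4·(x + 1)^3 + 4·(x + 1)^4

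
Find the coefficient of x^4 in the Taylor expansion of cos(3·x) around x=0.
Expand to order 4: cos(3·x) = 27·x^4/8 - 9·x^2/2 + 1 + O(x^5).
The coefficient of x^4 is 27/8.

Final answer: 27/8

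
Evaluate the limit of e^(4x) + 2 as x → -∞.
Evaluate the dominant behaviour as x → -∞; each term tends to a finite value or vanishes.
Limit = 2.

Final answer: 2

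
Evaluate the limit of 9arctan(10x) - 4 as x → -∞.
Evaluate the dominant behaviour as x → -∞; each term tends to a finite value or vanishes.
Limit = -9·π/2 - 4.

Final answer: -9·π/2 - 4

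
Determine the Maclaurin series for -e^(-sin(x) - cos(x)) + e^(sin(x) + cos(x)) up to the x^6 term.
x^6·(17·e^(-1)/720 + 71·e/720) + x^5·(e^(-1)/60 + e/10) + x^4·(-5·e/24 - 5·e^(-1)/24) + x^3·(-e/2 + e^(-1)/2) - x^2·e^(-1) + x·(e^(-1) + e) - e^(-1) + e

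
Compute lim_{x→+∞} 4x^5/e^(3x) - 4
The quotient is an ∞/∞ indeterminate form as x → +∞.
The exponential denominator e^(3x) dominates the polynomial numerator (e^x ≫ x^5 as x → ∞), so the quotient → 0.
Adding the constant: 0 - 4 = -4. Limit = -4.

Final answer: -4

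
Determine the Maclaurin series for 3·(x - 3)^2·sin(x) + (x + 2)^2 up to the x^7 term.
11·x^7/560 - 3·x^6/20 - 11·x^5/40 + 3·x^4 - 3·x^3/2 - 17·x^2 + 31·x + 4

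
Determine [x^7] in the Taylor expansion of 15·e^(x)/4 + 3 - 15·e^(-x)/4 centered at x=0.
Expand to order 7: 15·e^(x)/4 + 3 - 15·e^(-x)/4 = x^7/672 + x^5/16 + 5·x^3/4 + 15·x/2 + 3 + O(x^8).
The coefficient of x^7 is 1/672.

Final answer: 1/672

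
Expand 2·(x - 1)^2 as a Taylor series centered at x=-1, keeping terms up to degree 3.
8 - 8·(x + 1) + 2·(x + 1)^2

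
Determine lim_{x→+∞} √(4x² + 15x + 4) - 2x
As x → +∞: multiply by the conjugate to get (15x+4)/(√(4x²+15x+4)+2x); the denominator ~ 4x, so the limit is 15/4.
Limit = 15/4.

Final answer: 15/4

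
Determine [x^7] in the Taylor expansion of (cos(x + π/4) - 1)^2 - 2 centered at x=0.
Expand to order 7: (cos(x + π/4) - 1)^2 - 2 = x^7·(-1 + √(2)/2)^2·(√(2)/(5040·(-1 + √(2)/2)) + 1/(80·(-1 + √(2)/2)^2)) + x^6·(-1 + √(2)/2)^2·(-√(2)/(720·(-1 + √(2)/2)) + 1/(720·(-1 + √(2)/2)^2)) + x^5·(-1 + √(2)/2)^2·(-1/(8·(-1 + √(2)/2)^2) - √(2)/(120·(-1 + √(2)/2))) + x^4·(-1 + √(2)/2)^2·(-1/(24·(-1 + √(2)/2)^2) + √(2)/(24·(-1 + √(2)/2))) + x^3·(-1 + √(2)/2)^2·(√(2)/(6·(-1 + √(2)/2)) + 1/(2·(-1 + √(2)/2)^2)) + x^2·(-1 + √(2)/2)^2·(-√(2)/(2·(-1 + √(2)/2)) + 1/(2·(-1 + √(2)/2)^2)) - √(2)·x·(-1 + √(2)/2) - 2 + (-1 + √(2)/2)^2 + O(x^8).
The coefficient of x^7 is (-1 + √(2)/2)^2·(√(2)/(5040·(-1 + √(2)/2)) + 1/(80·(-1 + √(2)/2)^2)).

Final answer: (-1 + √(2)/2)^2·(√(2)/(5040·(-1 + √(2)/2)) + 1/(80·(-1 + √(2)/2)^2))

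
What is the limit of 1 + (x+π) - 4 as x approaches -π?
Direct substitution at x = -π gives -3.

Final answer: -3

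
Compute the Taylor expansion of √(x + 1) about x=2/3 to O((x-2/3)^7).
√(15)/3 + √(15)·(x - 2/3)/10 - 3·√(15)·(x - 2/3)^2/200 + 9·√(15)·(x - 2/3)^3/2000 - 27·√(15)·(x - 2/3)^4/16000 + 567·√(15)·(x - 2/3)^5/800000 - 5103·√(15)·(x - 2/3)^6/16000000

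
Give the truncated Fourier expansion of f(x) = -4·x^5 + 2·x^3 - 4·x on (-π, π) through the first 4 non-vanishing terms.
(-992 - 8·π^4 + 164·π^2)·sin(x) + (-22·π^2 + 37 + 4·π^4)·sin(2·x) + (-8·π^4/3 - 608/81 + 196·π^2/27)·sin(3·x) + (-7·π^2/2 + 53/16 + 2·π^4)·sin(4·x)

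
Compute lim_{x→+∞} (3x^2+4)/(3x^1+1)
This is an ∞/∞ indeterminate form as x → +∞.
Divide numerator and denominator by x^2 and let the lower-order terms vanish; the numerator's degree 2 exceeds the denominator's degree 1, so the quotient diverges.
Limit = ∞.

Final answer: ∞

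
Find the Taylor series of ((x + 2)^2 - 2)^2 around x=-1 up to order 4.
1 - 4·(x + 1) + 2·(x + 1)^2 + 4·(x + 1)^3 + (x + 1)^4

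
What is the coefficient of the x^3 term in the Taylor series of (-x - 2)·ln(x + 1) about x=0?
Expand to order 3: (-x - 2)·ln(x + 1) = -x^3/6 - 2·x + O(x^4).
The coefficient of x^3 is -1/6.

Final answer: -1/6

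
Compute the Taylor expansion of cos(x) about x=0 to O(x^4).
1 - x^2/2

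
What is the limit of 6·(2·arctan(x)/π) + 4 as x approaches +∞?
Evaluate the dominant behaviour as x → +∞; each term tends to a finite value or vanishes.
Limit = 10.

Final answer: 10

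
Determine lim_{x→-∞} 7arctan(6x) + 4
Evaluate the dominant behaviour as x → -∞; each term tends to a finite value or vanishes.
Limit = 4 - 7·π/2.

Final answer: 4 - 7·π/2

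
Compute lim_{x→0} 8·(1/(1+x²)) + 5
Direct substitution at x = 0 gives 13.

Final answer: 13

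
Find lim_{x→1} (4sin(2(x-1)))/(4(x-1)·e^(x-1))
Both numerator and denominator → 0 as x → 1; this is a 0/0 indeterminate form.
Expand each to leading order near x = 1: numerator ~ 8·(x - 1), denominator ~ 4·(x - 1).
The limit of the ratio is 2.

Final answer: 2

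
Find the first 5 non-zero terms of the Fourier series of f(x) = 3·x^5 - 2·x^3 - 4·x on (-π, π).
(-124·π^2 + 6·π^4 + 736)·sin(x) + (-3·π^4 - 43/2 + 17·π^2)·sin(2·x) + (-52·π^2/9 + 32/27 + 2·π^4)·sin(3·x) + (-3·π^4/2 + 59/64 + 23·π^2/8)·sin(4·x) + (-44·π^2/25 - 736/625 + 6·π^4/5)·sin(5·x)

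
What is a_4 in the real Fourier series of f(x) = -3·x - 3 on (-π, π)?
a_4 = (1/π) ∫_{-π}^{π} f(x)·cos(4x) dx.
Evaluate the integral (use parity and integration by parts as needed): a_4 = 0.

Final answer: 0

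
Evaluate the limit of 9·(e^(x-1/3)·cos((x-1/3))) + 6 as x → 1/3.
Direct substitution at x = 1/3 gives 15.

Final answer: 15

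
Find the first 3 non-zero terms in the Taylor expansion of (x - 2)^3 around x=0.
-6·x^2 + 12·x - 8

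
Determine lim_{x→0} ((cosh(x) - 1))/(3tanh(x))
Both numerator and denominator → 0 as x → 0; this is a 0/0 indeterminate form.
Expand each to leading order near x = 0: numerator ~ x^2/2, denominator ~ 3·x.
The limit of the ratio is 0.

Final answer: 0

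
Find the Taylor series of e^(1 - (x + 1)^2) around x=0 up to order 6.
23·x^6/90 + x^5/15 - 5·x^4/6 + 2·x^3/3 + x^2 - 2·x + 1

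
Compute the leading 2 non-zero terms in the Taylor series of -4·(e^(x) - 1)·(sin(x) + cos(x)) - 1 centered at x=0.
-4·x - 1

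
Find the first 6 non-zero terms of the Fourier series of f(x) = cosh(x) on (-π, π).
-cos(x)·sinh(π)/π + 2·cos(2·x)·sinh(π)/(5·π) - cos(3·x)·sinh(π)/(5·π) + 2·cos(4·x)·sinh(π)/(17·π) - cos(5·x)·sinh(π)/(13·π) + sinh(π)/π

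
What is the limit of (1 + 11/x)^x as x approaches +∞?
As x → +∞: this is the defining limit (1 + 11/x)^x → e^11.
Limit = e^(11).

Final answer: e^(11)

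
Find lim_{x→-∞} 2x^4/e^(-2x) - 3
The quotient is an ∞/∞ indeterminate form as x → -∞.
Compare growth rates of the dominant terms (exponentials ≫ polynomials ≫ logarithms), or apply L'Hôpital's rule; the quotient → 0.
Adding the constant: 0 - 3 = -3. Limit = -3.

Final answer: -3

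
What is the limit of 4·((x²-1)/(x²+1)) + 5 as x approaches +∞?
Evaluate the dominant behaviour as x → +∞; each term tends to a finite value or vanishes.
Limit = 9.

Final answer: 9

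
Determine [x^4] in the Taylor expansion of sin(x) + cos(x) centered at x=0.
Expand to order 4: sin(x) + cos(x) = x^4/24 - x^3/6 - x^2/2 + x + 1 + O(x^5).
The coefficient of x^4 is 1/24.

Final answer: 1/24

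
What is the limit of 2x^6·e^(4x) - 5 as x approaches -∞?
The product is a 0·∞ indeterminate form at x → -∞.
Rewrite the product as 2x^6 / e^(-4x) (an ∞/∞ form) and apply L'Hôpital, or use the standard hierarchy e^(4|x|) ≫ |x^6| as x → -∞.
The indeterminate product → 0, so the limit = -5.

Final answer: -5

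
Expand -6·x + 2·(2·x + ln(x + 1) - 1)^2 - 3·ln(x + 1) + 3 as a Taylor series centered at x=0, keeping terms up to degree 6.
193·x^6/45 - 76·x^5/15 + 25·x^4/4 - 25·x^3/3 + 43·x^2/2 - 21·x + 5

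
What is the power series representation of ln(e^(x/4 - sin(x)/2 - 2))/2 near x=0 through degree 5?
-x^5/480 + x^3/24 - x/8 - 1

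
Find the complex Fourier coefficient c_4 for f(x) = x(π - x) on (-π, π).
Compute the real Fourier coefficients first: a_4 = -1/4, b_4 = -π/2.
Then c_4 = (a_4 − i·b_4)/2 = -1/8 + i·π/4.

Final answer: -1/8 + i·π/4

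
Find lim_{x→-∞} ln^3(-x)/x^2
This is an ∞/∞ indeterminate form as x → -∞.
Compare growth rates of the dominant terms (exponentials ≫ polynomials ≫ logarithms), or apply L'Hôpital's rule; the quotient → 0.
Limit = 0.

Final answer: 0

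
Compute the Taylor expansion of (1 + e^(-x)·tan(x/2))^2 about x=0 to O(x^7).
649·x^6/2880 - 13·x^5/40 + 7·x^4/24 + x^3/12 - 3·x^2/4 + x + 1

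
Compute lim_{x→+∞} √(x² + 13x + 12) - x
This is an ∞ − ∞ indeterminate form.
Multiply and divide by the conjugate √(x²+13x + 12) + x; the x² terms cancel, leaving (13x + 12)/(√(x²+13x + 12)+x) → 13/2.
Limit = 13/2.

Final answer: 13/2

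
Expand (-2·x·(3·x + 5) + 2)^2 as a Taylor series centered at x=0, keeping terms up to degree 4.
36·x^4 + 120·x^3 + 76·x^2 - 40·x + 4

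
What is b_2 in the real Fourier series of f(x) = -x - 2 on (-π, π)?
b_2 = (1/π) ∫_{-π}^{π} f(x)·sin(2x) dx.
Evaluate the integral (use parity and integration by parts as needed): b_2 = 1.

Final answer: 1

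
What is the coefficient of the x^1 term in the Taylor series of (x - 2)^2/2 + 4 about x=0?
Expand to order 1: (x - 2)^2/2 + 4 = 6 - 2·x + O(x^2).
The coefficient of x^1 is -2.

Final answer: -2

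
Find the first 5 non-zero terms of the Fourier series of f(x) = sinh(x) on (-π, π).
sin(x)·sinh(π)/π - 4·sin(2·x)·sinh(π)/(5·π) + 3·sin(3·x)·sinh(π)/(5·π) - 8·sin(4·x)·sinh(π)/(17·π) + 5·sin(5·x)·sinh(π)/(13·π)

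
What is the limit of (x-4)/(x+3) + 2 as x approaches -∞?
Evaluate the dominant behaviour as x → -∞; each term tends to a finite value or vanishes.
Limit = 3.

Final answer: 3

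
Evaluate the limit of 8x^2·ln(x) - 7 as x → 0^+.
The product is a 0·∞ indeterminate form at x → 0⁺.
Rewrite the product as 8·ln(x) / x^(-2) and apply L'Hôpital, or use the standard hierarchy x^(-2) ≫ |ln x| as x → 0⁺.
The indeterminate product → 0, so the limit = -7.

Final answer: -7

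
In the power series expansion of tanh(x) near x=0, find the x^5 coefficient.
Expand to order 5: tanh(x) = 2·x^5/15 - x^3/3 + x + O(x^6).
The coefficient of x^5 is 2/15.

Final answer: 2/15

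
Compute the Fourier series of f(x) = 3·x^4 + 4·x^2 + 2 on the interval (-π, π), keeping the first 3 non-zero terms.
(128 - 24·π^2)·cos(x) + (-5 + 6·π^2)·cos(2·x) + 2 + 4·π^2/3 + 3·π^4/5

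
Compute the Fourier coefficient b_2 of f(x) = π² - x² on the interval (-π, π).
b_2 = (1/π) ∫_{-π}^{π} f(x)·sin(2x) dx.
Evaluate the integral (use parity and integration by parts as needed): b_2 = 0.

Final answer: 0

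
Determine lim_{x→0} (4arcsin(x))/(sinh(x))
Both numerator and denominator → 0 as x → 0; this is a 0/0 indeterminate form.
Expand each to leading order near x = 0: numerator ~ 4·x, denominator ~ x.
The limit of the ratio is 4.

Final answer: 4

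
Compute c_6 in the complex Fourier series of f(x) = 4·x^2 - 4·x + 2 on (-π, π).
Compute the real Fourier coefficients first: a_6 = 4/9, b_6 = 4/3.
Then c_6 = (a_6 − i·b_6)/2 = 2/9 - 2·i/3.

Final answer: 2/9 - 2·i/3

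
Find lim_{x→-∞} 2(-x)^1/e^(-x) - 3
The quotient is an ∞/∞ indeterminate form as x → -∞.
Compare growth rates of the dominant terms (exponentials ≫ polynomials ≫ logarithms), or apply L'Hôpital's rule; the quotient → 0.
Adding the constant: 0 - 3 = -3. Limit = -3.

Final answer: -3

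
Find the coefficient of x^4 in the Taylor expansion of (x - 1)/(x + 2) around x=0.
Expand to order 4: (x - 1)/(x + 2) = -3·x^4/32 + 3·x^3/16 - 3·x^2/8 + 3·x/4 - 1/2 + O(x^5).
The coefficient of x^4 is -3/32.

Final answer: -3/32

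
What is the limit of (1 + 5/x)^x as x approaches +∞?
As x → +∞: this is the defining limit (1 + 5/x)^x → e^5.
Limit = e^(5).

Final answer: e^(5)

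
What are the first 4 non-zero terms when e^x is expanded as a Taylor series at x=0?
x^3/6 + x^2/2 + x + 1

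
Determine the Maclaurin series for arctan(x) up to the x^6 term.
x^5/5 - x^3/3 + x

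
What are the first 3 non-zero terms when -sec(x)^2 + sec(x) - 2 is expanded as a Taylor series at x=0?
-11·x^4/24 - x^2/2 - 2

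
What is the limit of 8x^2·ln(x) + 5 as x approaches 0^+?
The product is a 0·∞ indeterminate form at x → 0⁺.
Rewrite the product as 8·ln(x) / x^(-2) and apply L'Hôpital, or use the standard hierarchy x^(-2) ≫ |ln x| as x → 0⁺.
The indeterminate product → 0, so the limit = 5.

Final answer: 5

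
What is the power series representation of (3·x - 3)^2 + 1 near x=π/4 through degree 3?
-9·π/2 + 9·π^2/16 + 10 + (-18 + 9·π/2)·(x - π/4) + 9·(x - π/4)^2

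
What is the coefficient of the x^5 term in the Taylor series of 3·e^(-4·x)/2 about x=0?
Expand to order 5: 3·e^(-4·x)/2 = -64·x^5/5 + 16·x^4 - 16·x^3 + 12·x^2 - 6·x + 3/2 + O(x^6).
The coefficient of x^5 is -64/5.

Final answer: -64/5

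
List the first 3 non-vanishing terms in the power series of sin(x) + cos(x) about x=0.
-x^2/2 + x + 1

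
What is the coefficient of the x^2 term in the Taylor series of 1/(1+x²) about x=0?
Expand to order 2: 1/(1+x²) = 1 - x^2 + O(x^3).
The coefficient of x^2 is -1.

Final answer: -1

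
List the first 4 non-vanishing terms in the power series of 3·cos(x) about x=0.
-x^6/240 + x^4/8 - 3·x^2/2 + 3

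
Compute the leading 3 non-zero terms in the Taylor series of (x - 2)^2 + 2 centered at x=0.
x^2 - 4·x + 6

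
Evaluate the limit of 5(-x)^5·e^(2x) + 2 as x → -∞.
The product is a 0·∞ indeterminate form at x → -∞.
Rewrite the product as 5(-x)^5 / e^(-2x) (an ∞/∞ form) and apply L'Hôpital, or use the standard hierarchy e^(2|x|) ≫ |(-x)^5| as x → -∞.
The indeterminate product → 0, so the limit = 2.

Final answer: 2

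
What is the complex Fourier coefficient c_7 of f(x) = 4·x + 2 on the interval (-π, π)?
Compute the real Fourier coefficients first: a_7 = 0, b_7 = 8/7.
Then c_7 = (a_7 − i·b_7)/2 = -4·i/7.

Final answer: -4·i/7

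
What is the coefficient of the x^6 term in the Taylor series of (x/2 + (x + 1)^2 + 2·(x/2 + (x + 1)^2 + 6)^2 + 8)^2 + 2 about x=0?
Expand to order 6: (x/2 + (x + 1)^2 + 2·(x/2 + (x + 1)^2 + 6)^2 + 8)^2 + 2 = 266·x^6 + 1120·x^5 + 14401·x^4/4 + 16315·x^3/2 + 56549·x^2/4 + 15515·x + 11451 + O(x^7).
The coefficient of x^6 is 266.

Final answer: 266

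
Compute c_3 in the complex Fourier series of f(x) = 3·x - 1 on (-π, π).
Compute the real Fourier coefficients first: a_3 = 0, b_3 = 2.
Then c_3 = (a_3 − i·b_3)/2 = -i.

Final answer: -i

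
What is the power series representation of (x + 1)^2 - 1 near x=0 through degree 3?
x^2 + 2·x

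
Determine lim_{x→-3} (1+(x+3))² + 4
Direct substitution at x = -3 gives 5.

Final answer: 5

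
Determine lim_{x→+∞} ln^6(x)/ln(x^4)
This is an ∞/∞ indeterminate form as x → +∞.
Write ln(x^4) = 4·ln(x), reducing the quotient to ln^5(x)/4 → ∞.
Limit = ∞.

Final answer: ∞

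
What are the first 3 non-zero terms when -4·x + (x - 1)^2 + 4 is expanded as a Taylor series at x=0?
x^2 - 6·x + 5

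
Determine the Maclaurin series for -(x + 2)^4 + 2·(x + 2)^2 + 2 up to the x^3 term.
-8·x^3 - 22·x^2 - 24·x - 6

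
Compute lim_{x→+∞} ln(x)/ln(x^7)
This is an ∞/∞ indeterminate form as x → +∞.
Write ln(x^7) = 7·ln(x), reducing the quotient to 1/7.
Limit = 1/7.

Final answer: 1/7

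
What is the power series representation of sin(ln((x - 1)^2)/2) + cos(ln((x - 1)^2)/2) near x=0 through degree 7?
-4·x^7/63 - 5·x^6/36 - x^5/4 - 5·x^4/12 - 2·x^3/3 - x^2 - x + 1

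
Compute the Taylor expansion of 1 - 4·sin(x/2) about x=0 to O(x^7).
-x^5/960 + x^3/12 - 2·x + 1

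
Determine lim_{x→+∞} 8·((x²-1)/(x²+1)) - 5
Evaluate the dominant behaviour as x → +∞; each term tends to a finite value or vanishes.
Limit = 3.

Final answer: 3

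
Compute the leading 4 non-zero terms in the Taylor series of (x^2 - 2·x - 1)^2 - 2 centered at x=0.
-4·x^3 + 2·x^2 + 4·x - 1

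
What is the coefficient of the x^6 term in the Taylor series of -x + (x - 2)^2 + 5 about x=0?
Expand to order 6: -x + (x - 2)^2 + 5 = x^2 - 5·x + 9 + O(x^7).
The coefficient of x^6 is 0.

Final answer: 0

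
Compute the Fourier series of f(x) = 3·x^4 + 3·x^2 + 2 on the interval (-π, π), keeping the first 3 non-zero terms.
(132 - 24·π^2)·cos(x) + (-6 + 6·π^2)·cos(2·x) + 2 + π^2 + 3·π^4/5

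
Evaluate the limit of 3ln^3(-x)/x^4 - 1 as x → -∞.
The quotient is an ∞/∞ indeterminate form as x → -∞.
Compare growth rates of the dominant terms (exponentials ≫ polynomials ≫ logarithms), or apply L'Hôpital's rule; the quotient → 0.
Adding the constant: 0 - 1 = -1. Limit = -1.

Final answer: -1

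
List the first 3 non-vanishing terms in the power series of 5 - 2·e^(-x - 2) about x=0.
-x^2·e^(-2) + 2·x·e^(-2) - 2·e^(-2) + 5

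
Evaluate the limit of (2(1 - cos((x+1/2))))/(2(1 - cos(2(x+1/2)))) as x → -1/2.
Both numerator and denominator → 0 as x → -1/2; this is a 0/0 indeterminate form.
Expand each to leading order near x = -1/2: numerator ~ (x + 1/2)^2, denominator ~ 4·(x + 1/2)^2.
The limit of the ratio is 1/4.

Final answer: 1/4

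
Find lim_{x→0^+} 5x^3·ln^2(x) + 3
The product is a 0·∞ indeterminate form at x → 0⁺.
Rewrite the product as 5·ln^2(x) / x^(-3) and apply L'Hôpital, or use the standard hierarchy x^(-3) ≫ |ln x|^2 as x → 0⁺.
The indeterminate product → 0, so the limit = 3.

Final answer: 3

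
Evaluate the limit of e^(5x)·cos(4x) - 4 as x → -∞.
Evaluate the dominant behaviour as x → -∞; each term tends to a finite value or vanishes.
Limit = -4.

Final answer: -4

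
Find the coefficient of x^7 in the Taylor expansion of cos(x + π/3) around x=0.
Expand to order 7: cos(x + π/3) = √(3)·x^7/10080 - x^6/1440 - √(3)·x^5/240 + x^4/48 + √(3)·x^3/12 - x^2/4 - √(3)·x/2 + 1/2 + O(x^8).
The coefficient of x^7 is √(3)/10080.

Final answer: √(3)/10080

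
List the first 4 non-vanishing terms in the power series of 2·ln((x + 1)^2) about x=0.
-x^4 + 4·x^3/3 - 2·x^2 + 4·x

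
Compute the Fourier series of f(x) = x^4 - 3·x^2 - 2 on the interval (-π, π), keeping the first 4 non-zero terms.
(60 - 8·π^2)·cos(x) + (-6 + 2·π^2)·cos(2·x) + (52/27 - 8·π^2/9)·cos(3·x) - π^2 - 2 + π^4/5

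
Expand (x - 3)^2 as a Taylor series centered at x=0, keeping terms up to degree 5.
x^2 - 6·x + 9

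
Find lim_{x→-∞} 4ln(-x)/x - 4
The quotient is an ∞/∞ indeterminate form as x → -∞.
Compare growth rates of the dominant terms (exponentials ≫ polynomials ≫ logarithms), or apply L'Hôpital's rule; the quotient → 0.
Adding the constant: 0 - 4 = -4. Limit = -4.

Final answer: -4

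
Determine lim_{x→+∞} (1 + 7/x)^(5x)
As x → +∞: write (1 + 7/x)^(5x) = ((1 + 7/x)^x)^5 → (e^7)^5 = e^35.
Limit = e^(35).

Final answer: e^(35)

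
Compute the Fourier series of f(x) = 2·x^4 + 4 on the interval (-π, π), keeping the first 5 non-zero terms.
(96 - 16·π^2)·cos(x) + (-6 + 4·π^2)·cos(2·x) + (32/27 - 16·π^2/9)·cos(3·x) + (-3/8 + π^2)·cos(4·x) + 4 + 2·π^4/5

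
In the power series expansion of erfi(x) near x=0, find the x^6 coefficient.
Expand to order 6: erfi(x) = x^5/(5·√(π)) + 2·x^3/(3·√(π)) + 2·x/√(π) + O(x^7).
The coefficient of x^6 is 0.

Final answer: 0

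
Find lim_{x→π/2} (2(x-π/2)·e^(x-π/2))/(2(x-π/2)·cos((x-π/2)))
Both numerator and denominator → 0 as x → π/2; this is a 0/0 indeterminate form.
Expand each to leading order near x = π/2: numerator ~ 2·(x - π/2), denominator ~ 2·(x - π/2).
The limit of the ratio is 1.

Final answer: 1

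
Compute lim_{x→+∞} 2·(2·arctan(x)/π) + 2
Evaluate the dominant behaviour as x → +∞; each term tends to a finite value or vanishes.
Limit = 4.

Final answer: 4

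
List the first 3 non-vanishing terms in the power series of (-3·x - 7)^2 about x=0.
9·x^2 + 42·x + 49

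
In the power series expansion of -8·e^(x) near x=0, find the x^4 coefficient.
-1/3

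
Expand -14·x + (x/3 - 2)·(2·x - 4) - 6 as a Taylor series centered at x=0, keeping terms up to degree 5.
2·x^2/3 - 58·x/3 + 2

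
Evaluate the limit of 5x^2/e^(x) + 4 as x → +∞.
The quotient is an ∞/∞ indeterminate form as x → +∞.
The exponential denominator e^(x) dominates the polynomial numerator (e^x ≫ x^2 as x → ∞), so the quotient → 0.
Adding the constant: 0 + 4 = 4. Limit = 4.

Final answer: 4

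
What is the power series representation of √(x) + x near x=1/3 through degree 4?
1/3 + √(3)/3 + (√(3)/2 + 1)·(x - 1/3) - 3·√(3)·(x - 1/3)^2/8 + 9·√(3)·(x - 1/3)^3/16 - 135·√(3)·(x - 1/3)^4/128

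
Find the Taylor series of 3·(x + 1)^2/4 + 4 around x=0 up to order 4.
3·x^2/4 + 3·x/2 + 19/4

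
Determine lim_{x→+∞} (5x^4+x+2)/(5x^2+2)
This is an ∞/∞ indeterminate form as x → +∞.
Divide numerator and denominator by x^4 and let the lower-order terms vanish; the numerator's degree 4 exceeds the denominator's degree 2, so the quotient diverges.
Limit = ∞.

Final answer: ∞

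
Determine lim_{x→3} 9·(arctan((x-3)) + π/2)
Direct substitution at x = 3 gives 9·π/2.

Final answer: 9·π/2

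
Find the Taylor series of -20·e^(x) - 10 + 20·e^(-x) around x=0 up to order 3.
-20·x^3/3 - 40·x - 10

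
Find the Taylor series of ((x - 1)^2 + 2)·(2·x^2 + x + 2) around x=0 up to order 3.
-3·x^3 + 6·x^2 - x + 6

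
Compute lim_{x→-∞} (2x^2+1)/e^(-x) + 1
The quotient is an ∞/∞ indeterminate form as x → -∞.
Compare growth rates of the dominant terms (exponentials ≫ polynomials ≫ logarithms), or apply L'Hôpital's rule; the quotient → 0.
Adding the constant: 0 + 1 = 1. Limit = 1.

Final answer: 1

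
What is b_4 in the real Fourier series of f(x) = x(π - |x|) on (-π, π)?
b_4 = (1/π) ∫_{-π}^{π} f(x)·sin(4x) dx.
Evaluate the integral (use parity and integration by parts as needed): b_4 = 0.

Final answer: 0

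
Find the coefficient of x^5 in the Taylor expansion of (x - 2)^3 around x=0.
Expand to order 5: (x - 2)^3 = x^3 - 6·x^2 + 12·x - 8 + O(x^6).
The coefficient of x^5 is 0.

Final answer: 0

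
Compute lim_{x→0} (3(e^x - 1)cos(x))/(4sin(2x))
Both numerator and denominator → 0 as x → 0; this is a 0/0 indeterminate form.
Expand each to leading order near x = 0: numerator ~ 3·x, denominator ~ 8·x.
The limit of the ratio is 3/8.

Final answer: 3/8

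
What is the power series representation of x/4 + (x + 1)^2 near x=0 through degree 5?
x^2 + 9·x/4 + 1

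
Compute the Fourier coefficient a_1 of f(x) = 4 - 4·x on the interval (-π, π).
a_1 = (1/π) ∫_{-π}^{π} f(x)·cos(1x) dx.
Evaluate the integral (use parity and integration by parts as needed): a_1 = 0.

Final answer: 0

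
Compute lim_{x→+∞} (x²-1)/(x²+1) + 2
Evaluate the dominant behaviour as x → +∞; each term tends to a finite value or vanishes.
Limit = 3.

Final answer: 3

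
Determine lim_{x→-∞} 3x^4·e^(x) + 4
The product is a 0·∞ indeterminate form at x → -∞.
Rewrite the product as 3x^4 / e^(-x) (an ∞/∞ form) and apply L'Hôpital, or use the standard hierarchy e^(|x|) ≫ |x^4| as x → -∞.
The indeterminate product → 0, so the limit = 4.

Final answer: 4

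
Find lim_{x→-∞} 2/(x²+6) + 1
Evaluate the dominant behaviour as x → -∞; each term tends to a finite value or vanishes.
Limit = 1.

Final answer: 1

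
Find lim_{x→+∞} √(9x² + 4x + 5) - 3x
As x → +∞: multiply by the conjugate to get (4x+5)/(√(9x²+4x+5)+3x); the denominator ~ 6x, so the limit is 4/6 = 2/3.
Limit = 2/3.

Final answer: 2/3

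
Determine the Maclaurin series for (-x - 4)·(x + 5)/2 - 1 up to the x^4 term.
-x^2/2 - 9·x/2 - 11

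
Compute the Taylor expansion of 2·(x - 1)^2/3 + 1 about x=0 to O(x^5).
2·x^2/3 - 4·x/3 + 5/3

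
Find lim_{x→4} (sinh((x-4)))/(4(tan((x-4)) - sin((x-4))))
Both numerator and denominator → 0 as x → 4; this is a 0/0 indeterminate form.
Expand each to leading order near x = 4: numerator ~ (x - 4), denominator ~ 2·(x - 4)^3.
The limit of the ratio is ∞.

Final answer: ∞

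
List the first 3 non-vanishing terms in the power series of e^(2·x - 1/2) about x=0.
2·x^2·e^(-1/2) + 2·x·e^(-1/2) + e^(-1/2)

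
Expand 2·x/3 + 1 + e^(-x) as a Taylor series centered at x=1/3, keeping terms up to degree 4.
(9 + 11·e^(1/3))·e^(-1/3)/9 + (-3 + 2·e^(1/3))·e^(-1/3)·(x - 1/3)/3 + e^(-1/3)·(x - 1/3)^2/2 - e^(-1/3)·(x - 1/3)^3/6 + e^(-1/3)·(x - 1/3)^4/24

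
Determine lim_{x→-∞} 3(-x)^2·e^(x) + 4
The product is a 0·∞ indeterminate form at x → -∞.
Rewrite the product as 3(-x)^2 / e^(-x) (an ∞/∞ form) and apply L'Hôpital, or use the standard hierarchy e^(|x|) ≫ |(-x)^2| as x → -∞.
The indeterminate product → 0, so the limit = 4.

Final answer: 4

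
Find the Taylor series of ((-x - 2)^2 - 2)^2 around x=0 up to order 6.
x^4 + 8·x^3 + 20·x^2 + 16·x + 4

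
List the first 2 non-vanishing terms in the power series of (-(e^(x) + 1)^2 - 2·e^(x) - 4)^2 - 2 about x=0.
120·x + 98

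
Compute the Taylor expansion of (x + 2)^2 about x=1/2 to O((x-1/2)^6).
25/4 + 5·(x - 1/2) + (x - 1/2)^2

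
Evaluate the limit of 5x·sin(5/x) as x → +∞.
As x → +∞: let u = 5/x → 0⁺; then 5·x·sin(5/x) = 5·5·sin(u)/u → 5·5·1 = 25.
Limit = 25.

Final answer: 25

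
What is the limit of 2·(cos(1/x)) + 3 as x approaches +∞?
Evaluate the dominant behaviour as x → +∞; each term tends to a finite value or vanishes.
Limit = 5.

Final answer: 5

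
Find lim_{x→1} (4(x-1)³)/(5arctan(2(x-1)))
Both numerator and denominator → 0 as x → 1; this is a 0/0 indeterminate form.
Expand each to leading order near x = 1: numerator ~ 4·(x - 1)^3, denominator ~ 10·(x - 1).
The limit of the ratio is 0.

Final answer: 0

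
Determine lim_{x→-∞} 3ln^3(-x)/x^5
This is an ∞/∞ indeterminate form as x → -∞.
Compare growth rates of the dominant terms (exponentials ≫ polynomials ≫ logarithms), or apply L'Hôpital's rule; the quotient → 0.
Limit = 0.

Final answer: 0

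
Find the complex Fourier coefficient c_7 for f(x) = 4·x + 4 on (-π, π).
Compute the real Fourier coefficients first: a_7 = 0, b_7 = 8/7.
Then c_7 = (a_7 − i·b_7)/2 = -4·i/7.

Final answer: -4·i/7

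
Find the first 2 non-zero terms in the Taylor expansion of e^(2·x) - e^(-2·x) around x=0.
8·x^3/3 + 4·x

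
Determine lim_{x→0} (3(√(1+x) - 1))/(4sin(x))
Both numerator and denominator → 0 as x → 0; this is a 0/0 indeterminate form.
Expand each to leading order near x = 0: numerator ~ 3·x/2, denominator ~ 4·x.
The limit of the ratio is 3/8.

Final answer: 3/8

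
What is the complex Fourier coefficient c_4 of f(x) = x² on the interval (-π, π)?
Compute the real Fourier coefficients first: a_4 = 1/4, b_4 = 0.
Then c_4 = (a_4 − i·b_4)/2 = 1/8.

Final answer: 1/8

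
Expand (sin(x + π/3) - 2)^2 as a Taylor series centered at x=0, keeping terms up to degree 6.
x^6·(-2 + √(3)/2)^2·(-29/(1440·(-2 + √(3)/2)^2) - √(3)/(720·(-2 + √(3)/2))) + x^5·(-2 + √(3)/2)^2·(1/(120·(-2 + √(3)/2)) + √(3)/(16·(-2 + √(3)/2)^2)) + x^4·(-2 + √(3)/2)^2·(√(3)/(24·(-2 + √(3)/2)) + 5/(48·(-2 + √(3)/2)^2)) + x^3·(-2 + √(3)/2)^2·(-√(3)/(4·(-2 + √(3)/2)^2) - 1/(6·(-2 + √(3)/2))) + x^2·(-2 + √(3)/2)^2·(1/(4·(-2 + √(3)/2)^2) - √(3)/(2·(-2 + √(3)/2))) + x·(-2 + √(3)/2) + (-2 + √(3)/2)^2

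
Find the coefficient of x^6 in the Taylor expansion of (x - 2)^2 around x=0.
Expand to order 6: (x - 2)^2 = x^2 - 4·x + 4 + O(x^7).
The coefficient of x^6 is 0.

Final answer: 0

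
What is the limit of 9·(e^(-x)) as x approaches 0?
Direct substitution at x = 0 gives 9.

Final answer: 9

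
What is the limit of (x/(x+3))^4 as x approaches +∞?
As x → +∞: x/(x+3) = 1/(1 + 3/x) → 1, and the 4th power of a limit-1 base also → 1.
Limit = 1.

Final answer: 1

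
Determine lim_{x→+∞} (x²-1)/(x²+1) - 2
Evaluate the dominant behaviour as x → +∞; each term tends to a finite value or vanishes.
Limit = -1.

Final answer: -1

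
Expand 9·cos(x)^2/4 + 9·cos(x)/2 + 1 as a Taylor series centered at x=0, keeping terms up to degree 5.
15·x^4/16 - 9·x^2/2 + 31/4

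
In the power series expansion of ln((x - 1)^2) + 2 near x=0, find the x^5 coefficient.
Expand to order 5: ln((x - 1)^2) + 2 = -2·x^5/5 - x^4/2 - 2·x^3/3 - x^2 - 2·x + 2 + O(x^6).
The coefficient of x^5 is -2/5.

Final answer: -2/5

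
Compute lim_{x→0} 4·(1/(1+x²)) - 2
Direct substitution at x = 0 gives 2.

Final answer: 2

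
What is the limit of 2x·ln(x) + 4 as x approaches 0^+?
The product is a 0·∞ indeterminate form at x → 0⁺.
Rewrite the product as 2·ln(x) / x^(-1) and apply L'Hôpital, or use the standard hierarchy x^(-1) ≫ |ln x| as x → 0⁺.
The indeterminate product → 0, so the limit = 4.

Final answer: 4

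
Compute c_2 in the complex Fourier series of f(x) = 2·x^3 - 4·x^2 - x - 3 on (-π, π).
Compute the real Fourier coefficients first: a_2 = -4, b_2 = 4 - 2·π^2.
Then c_2 = (a_2 − i·b_2)/2 = -2 - 2·i + i·π^2.

Final answer: -2 - 2·i + i·π^2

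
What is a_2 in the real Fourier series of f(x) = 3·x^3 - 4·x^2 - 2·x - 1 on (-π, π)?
a_2 = (1/π) ∫_{-π}^{π} f(x)·cos(2x) dx.
Evaluate the integral (use parity and integration by parts as needed): a_2 = -4.

Final answer: -4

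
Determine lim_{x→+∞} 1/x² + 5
Evaluate the dominant behaviour as x → +∞; each term tends to a finite value or vanishes.
Limit = 5.

Final answer: 5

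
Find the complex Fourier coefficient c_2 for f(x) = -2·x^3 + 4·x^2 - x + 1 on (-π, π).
Compute the real Fourier coefficients first: a_2 = 4, b_2 = -2 + 2·π^2.
Then c_2 = (a_2 − i·b_2)/2 = 2 - i·π^2 + i.

Final answer: 2 - i·π^2 + i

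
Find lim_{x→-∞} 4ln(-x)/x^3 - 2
The quotient is an ∞/∞ indeterminate form as x → -∞.
Compare growth rates of the dominant terms (exponentials ≫ polynomials ≫ logarithms), or apply L'Hôpital's rule; the quotient → 0.
Adding the constant: 0 - 2 = -2. Limit = -2.

Final answer: -2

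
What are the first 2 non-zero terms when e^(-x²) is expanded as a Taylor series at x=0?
1 - x^2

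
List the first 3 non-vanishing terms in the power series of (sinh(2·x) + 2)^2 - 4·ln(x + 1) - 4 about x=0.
4·x^3 + 6·x^2 + 4·x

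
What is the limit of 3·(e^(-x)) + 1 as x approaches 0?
Direct substitution at x = 0 gives 4.

Final answer: 4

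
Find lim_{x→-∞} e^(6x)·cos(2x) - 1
Evaluate the dominant behaviour as x → -∞; each term tends to a finite value or vanishes.
Limit = -1.

Final answer: -1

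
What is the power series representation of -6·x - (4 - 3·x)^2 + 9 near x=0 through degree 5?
-9·x^2 + 18·x - 7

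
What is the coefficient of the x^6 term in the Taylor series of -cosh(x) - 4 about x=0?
Expand to order 6: -cosh(x) - 4 = -x^6/720 - x^4/24 - x^2/2 - 5 + O(x^7).
The coefficient of x^6 is -1/720.

Final answer: -1/720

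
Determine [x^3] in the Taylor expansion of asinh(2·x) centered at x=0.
Expand to order 3: asinh(2·x) = -4·x^3/3 + 2·x + O(x^4).
The coefficient of x^3 is -4/3.

Final answer: -4/3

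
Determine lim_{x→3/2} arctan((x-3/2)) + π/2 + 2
Direct substitution at x = 3/2 gives π/2 + 2.

Final answer: π/2 + 2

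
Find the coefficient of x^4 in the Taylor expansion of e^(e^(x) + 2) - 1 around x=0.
Expand to order 4: e^(e^(x) + 2) - 1 = 5·x^4·e^(3)/8 + 5·x^3·e^(3)/6 + x^2·e^(3) + x·e^(3) - 1 + e^(3) + O(x^5).
The coefficient of x^4 is 5·e^(3)/8.

Final answer: 5·e^(3)/8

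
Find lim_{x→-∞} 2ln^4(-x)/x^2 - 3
The quotient is an ∞/∞ indeterminate form as x → -∞.
Compare growth rates of the dominant terms (exponentials ≫ polynomials ≫ logarithms), or apply L'Hôpital's rule; the quotient → 0.
Adding the constant: 0 - 3 = -3. Limit = -3.

Final answer: -3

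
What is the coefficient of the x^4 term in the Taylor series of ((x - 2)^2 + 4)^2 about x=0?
Expand to order 4: ((x - 2)^2 + 4)^2 = x^4 - 8·x^3 + 32·x^2 - 64·x + 64 + O(x^5).
The coefficient of x^4 is 1.

Final answer: 1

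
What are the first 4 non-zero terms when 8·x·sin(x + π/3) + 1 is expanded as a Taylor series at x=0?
-2·√(3)·x^3 + 4·x^2 + 4·√(3)·x + 1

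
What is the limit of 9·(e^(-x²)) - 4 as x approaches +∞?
Evaluate the dominant behaviour as x → +∞; each term tends to a finite value or vanishes.
Limit = -4.

Final answer: -4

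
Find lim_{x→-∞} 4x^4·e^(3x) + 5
The product is a 0·∞ indeterminate form at x → -∞.
Rewrite the product as 4x^4 / e^(-3x) (an ∞/∞ form) and apply L'Hôpital, or use the standard hierarchy e^(3|x|) ≫ |x^4| as x → -∞.
The indeterminate product → 0, so the limit = 5.

Final answer: 5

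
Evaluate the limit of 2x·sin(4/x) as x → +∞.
As x → +∞: let u = 4/x → 0⁺; then 2·x·sin(4/x) = 2·4·sin(u)/u → 2·4·1 = 8.
Limit = 8.

Final answer: 8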